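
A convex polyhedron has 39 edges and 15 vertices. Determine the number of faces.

26

Here V − E + F = 2.
F = 2 − V + E = 2 − 15 + 39 = 26.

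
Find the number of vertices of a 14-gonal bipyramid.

A bipyramid over an n-gon has 2n triangular faces and n + 2 vertices: V = 14 + 2 = 16, E = 3·14 = 42, F = 2·14 = 28.

16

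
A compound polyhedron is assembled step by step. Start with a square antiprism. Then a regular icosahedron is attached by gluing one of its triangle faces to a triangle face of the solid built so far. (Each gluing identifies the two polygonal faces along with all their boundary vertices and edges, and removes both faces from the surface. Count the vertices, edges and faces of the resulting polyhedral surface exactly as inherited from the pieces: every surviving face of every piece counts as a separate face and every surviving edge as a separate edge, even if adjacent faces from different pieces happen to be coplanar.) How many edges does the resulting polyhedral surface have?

A square antiprism: V=8, E=16, F=10.
Attach a regular icosahedron (V=12, E=30, F=20) along a 3-gon: merge 3 vertices and 3 edges, delete both glued faces → V=17, E=43, F=28.
Check: V − E + F = 17 − 43 + 28 = 2.

43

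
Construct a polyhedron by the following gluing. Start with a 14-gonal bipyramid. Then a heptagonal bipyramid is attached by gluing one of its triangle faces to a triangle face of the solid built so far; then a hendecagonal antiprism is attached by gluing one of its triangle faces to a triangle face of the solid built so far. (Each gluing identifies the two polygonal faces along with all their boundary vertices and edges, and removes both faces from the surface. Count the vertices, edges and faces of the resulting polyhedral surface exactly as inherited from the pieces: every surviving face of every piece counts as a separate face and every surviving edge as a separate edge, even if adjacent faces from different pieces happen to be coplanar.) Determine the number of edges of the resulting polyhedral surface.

A 14-gonal bipyramid: V=16, E=42, F=28.
Attach a heptagonal bipyramid (V=9, E=21, F=14) along a 3-gon: merge 3 vertices and 3 edges, delete both glued faces → V=22, E=60, F=40.
Attach a hendecagonal antiprism (V=22, E=44, F=24) along a 3-gon: merge 3 vertices and 3 edges, delete both glued faces → V=41, E=101, F=62.
Check: V − E + F = 41 − 101 + 62 = 2.

101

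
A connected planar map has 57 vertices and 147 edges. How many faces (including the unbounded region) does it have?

Euler's formula for a connected plane graph: V − E + F = 2, so F = 2 − 57 + 147 = 92.

92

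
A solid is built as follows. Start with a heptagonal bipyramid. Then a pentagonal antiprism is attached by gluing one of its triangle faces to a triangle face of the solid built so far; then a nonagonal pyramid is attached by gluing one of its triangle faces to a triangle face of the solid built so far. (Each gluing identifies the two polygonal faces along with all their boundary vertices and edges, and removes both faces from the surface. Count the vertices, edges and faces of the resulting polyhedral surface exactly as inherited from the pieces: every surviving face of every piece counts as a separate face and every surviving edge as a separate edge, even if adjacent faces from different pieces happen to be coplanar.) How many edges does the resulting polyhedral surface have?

53

A heptagonal bipyramid: V=9, E=21, F=14.
Attach a pentagonal antiprism (V=10, E=20, F=12) along a 3-gon: merge 3 vertices and 3 edges, delete both glued faces → V=16, E=38, F=24.
Attach a nonagonal pyramid (V=10, E=18, F=10) along a 3-gon: merge 3 vertices and 3 edges, delete both glued faces → V=23, E=53, F=32.
Check: V − E + F = 23 − 53 + 32 = 2.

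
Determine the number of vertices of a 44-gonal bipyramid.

A bipyramid over an n-gon has 2n triangular faces and n + 2 vertices: V = 44 + 2 = 46, E = 3·44 = 132, F = 2·44 = 88.

46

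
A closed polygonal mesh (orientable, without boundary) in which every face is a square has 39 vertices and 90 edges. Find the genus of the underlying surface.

Every face is a square and each edge borders two faces, so 4F = 2·90, giving F = 45.
χ = V − E + F = 39 − 90 + 45 = -6.
For a closed orientable surface χ = 2 − 2g, so g = (2 − (-6))/2 = 4.

4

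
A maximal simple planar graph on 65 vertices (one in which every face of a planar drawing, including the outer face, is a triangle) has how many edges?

In a plane triangulation 3F = 2E and V − E + F = 2, so E = 3V − 6 = 3·65 − 6 = 189.

189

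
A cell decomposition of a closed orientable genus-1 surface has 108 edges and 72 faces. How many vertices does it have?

For a closed orientable surface of genus 1, χ = 2 − 2·1 = 0.
V = 0 + E − F = 0 + 108 − 72 = 36.

36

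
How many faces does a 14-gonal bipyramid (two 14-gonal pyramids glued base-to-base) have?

28

A bipyramid over an n-gon has 2n triangular faces and n + 2 vertices: V = 14 + 2 = 16, E = 3·14 = 42, F = 2·14 = 28.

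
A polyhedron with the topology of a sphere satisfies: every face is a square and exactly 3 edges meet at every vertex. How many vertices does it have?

8

Each face has 4 edges and each edge borders two faces, so 2E = 4F.
Each vertex has degree 3, so 3V = 2E and hence V = 4F/3.
Euler: V − E + F = 2 ⇒ (4F/3) − (4F/2) + F = 2.
Multiply by 6: (8 − 12 + 6)F = 12, i.e. 2F = 12.
So F = 6, E = 4·6/2 = 12, V = 4·6/3 = 8.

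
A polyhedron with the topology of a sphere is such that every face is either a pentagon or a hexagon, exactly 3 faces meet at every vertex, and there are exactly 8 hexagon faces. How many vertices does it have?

36

Let x be the number of pentagons; then F = 8 + x.
Edge–face incidences: 2E = 6·8 + 5·x = 48 + 5x.
Every vertex has degree 3, so 3V = 2E.
Euler: V − E + F = 2 ⇒ (2E)/3 − E + (8 + x) = 2.
Multiply by 6: 2·(2E) − 3·(2E) + 6·(8 + x) = 12, i.e. 48 + 6x − (48 + 5x) = 12.
Collecting terms: x = 12.
Then 2E = 48 + 5·12 = 108, so E = 54, V = 2E/3 = 36, F = 8 + 12 = 20.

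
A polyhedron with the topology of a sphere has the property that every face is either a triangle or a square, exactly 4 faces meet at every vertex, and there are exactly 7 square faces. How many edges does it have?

Let x be the number of triangles; then F = 7 + x.
Edge–face incidences: 2E = 4·7 + 3·x = 28 + 3x.
Every vertex has degree 4, so 4V = 2E.
Euler: V − E + F = 2 ⇒ (2E)/4 − E + (7 + x) = 2.
Multiply by 8: 2·(2E) − 4·(2E) + 8·(7 + x) = 16, i.e. 56 + 8x − 2·(28 + 3x) = 16.
Collecting terms: 2x = 16, so x = 8.
Then 2E = 28 + 3·8 = 52, so E = 26, V = 2E/4 = 13, F = 7 + 8 = 15.

26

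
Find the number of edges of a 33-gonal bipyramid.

99

A bipyramid over an n-gon has 2n triangular faces and n + 2 vertices: V = 33 + 2 = 35, E = 3·33 = 99, F = 2·33 = 66.
Check: V − E + F = 35 − 99 + 66 = 2.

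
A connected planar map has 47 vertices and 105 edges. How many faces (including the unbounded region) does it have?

Euler's formula for a connected plane graph: V − E + F = 2, so F = 2 − 47 + 105 = 60.

60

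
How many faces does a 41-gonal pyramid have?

42

A pyramid on an n-gon base has one n-gon and n triangles: V = 41 + 1 = 42, E = 2·41 = 82, F = 41 + 1 = 42.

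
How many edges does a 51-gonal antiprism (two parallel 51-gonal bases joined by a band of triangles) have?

An antiprism on an n-gon has two n-gon caps and 2n triangles: V = 2·51 = 102, E = 4·51 = 204, F = 2·51 + 2 = 104.

204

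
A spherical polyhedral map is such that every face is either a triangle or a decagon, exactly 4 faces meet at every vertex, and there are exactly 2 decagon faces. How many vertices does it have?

Let x be the number of triangles; then F = 2 + x.
Edge–face incidences: 2E = 10·2 + 3·x = 20 + 3x.
Every vertex has degree 4, so 4V = 2E.
Euler: V − E + F = 2 ⇒ (2E)/4 − E + (2 + x) = 2.
Multiply by 8: 2·(2E) − 4·(2E) + 8·(2 + x) = 16, i.e. 16 + 8x − 2·(20 + 3x) = 16.
Collecting terms: 2x − 24 = 16, so 2x = 40, so x = 20.
Then 2E = 20 + 3·20 = 80, so E = 40, V = 2E/4 = 20, F = 2 + 20 = 22.

20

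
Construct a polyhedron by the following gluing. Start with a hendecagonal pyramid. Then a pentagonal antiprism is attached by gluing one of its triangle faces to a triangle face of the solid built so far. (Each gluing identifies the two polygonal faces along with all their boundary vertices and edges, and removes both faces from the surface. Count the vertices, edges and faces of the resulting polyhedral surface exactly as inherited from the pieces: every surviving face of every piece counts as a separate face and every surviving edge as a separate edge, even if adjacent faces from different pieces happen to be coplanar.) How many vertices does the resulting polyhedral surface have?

19

A hendecagonal pyramid: V=12, E=22, F=12.
Attach a pentagonal antiprism (V=10, E=20, F=12) along a 3-gon: merge 3 vertices and 3 edges, delete both glued faces → V=19, E=39, F=22.
Check: V − E + F = 19 − 39 + 22 = 2.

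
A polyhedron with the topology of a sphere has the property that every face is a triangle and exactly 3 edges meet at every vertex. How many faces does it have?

4

Each face has 3 edges and each edge borders two faces, so 2E = 3F.
Each vertex has degree 3, so 3V = 2E and hence V = 3F/3.
Euler: V − E + F = 2 ⇒ (3F/3) − (3F/2) + F = 2.
Multiply by 6: (6 − 9 + 6)F = 12, i.e. 3F = 12.
So F = 4, E = 3·4/2 = 6, V = 3·4/3 = 4.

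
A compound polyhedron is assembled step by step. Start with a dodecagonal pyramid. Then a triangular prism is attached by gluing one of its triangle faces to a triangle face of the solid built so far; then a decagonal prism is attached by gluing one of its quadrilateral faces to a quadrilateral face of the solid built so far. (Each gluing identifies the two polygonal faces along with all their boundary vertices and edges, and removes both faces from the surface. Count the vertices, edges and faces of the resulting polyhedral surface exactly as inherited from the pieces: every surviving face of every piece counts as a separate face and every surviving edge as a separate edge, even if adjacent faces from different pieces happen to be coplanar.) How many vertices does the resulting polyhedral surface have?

A dodecagonal pyramid: V=13, E=24, F=13.
Attach a triangular prism (V=6, E=9, F=5) along a 3-gon: merge 3 vertices and 3 edges, delete both glued faces → V=16, E=30, F=16.
Attach a decagonal prism (V=20, E=30, F=12) along a 4-gon: merge 4 vertices and 4 edges, delete both glued faces → V=32, E=56, F=26.
Check: V − E + F = 32 − 56 + 26 = 2.

32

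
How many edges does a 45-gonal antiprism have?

An antiprism on an n-gon has two n-gon caps and 2n triangles: V = 2·45 = 90, E = 4·45 = 180, F = 2·45 + 2 = 92.

180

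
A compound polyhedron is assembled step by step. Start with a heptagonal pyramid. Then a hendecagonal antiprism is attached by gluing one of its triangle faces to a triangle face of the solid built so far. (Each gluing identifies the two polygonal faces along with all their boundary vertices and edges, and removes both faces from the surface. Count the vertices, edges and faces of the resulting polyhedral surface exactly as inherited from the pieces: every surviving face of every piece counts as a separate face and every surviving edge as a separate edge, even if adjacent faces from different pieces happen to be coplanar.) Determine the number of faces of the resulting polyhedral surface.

30

A heptagonal pyramid: V=8, E=14, F=8.
Attach a hendecagonal antiprism (V=22, E=44, F=24) along a 3-gon: merge 3 vertices and 3 edges, delete both glued faces → V=27, E=55, F=30.
Check: V − E + F = 27 − 55 + 30 = 2.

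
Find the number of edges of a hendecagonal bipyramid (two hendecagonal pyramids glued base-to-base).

A bipyramid over an n-gon has 2n triangular faces and n + 2 vertices: V = 11 + 2 = 13, E = 3·11 = 33, F = 2·11 = 22.

33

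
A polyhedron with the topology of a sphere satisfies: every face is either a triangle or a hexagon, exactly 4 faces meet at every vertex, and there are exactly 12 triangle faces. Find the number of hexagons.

2

Let x be the number of hexagons; then F = 12 + x.
Edge–face incidences: 2E = 3·12 + 6·x = 36 + 6x.
Every vertex has degree 4, so 4V = 2E.
Euler: V − E + F = 2 ⇒ (2E)/4 − E + (12 + x) = 2.
Multiply by 8: 2·(2E) − 4·(2E) + 8·(12 + x) = 16, i.e. 96 + 8x − 2·(36 + 6x) = 16.
Collecting terms: −4x + 24 = 16, so −4x = −8, so x = 2.
Then 2E = 36 + 6·2 = 48, so E = 24, V = 2E/4 = 12, F = 12 + 2 = 14.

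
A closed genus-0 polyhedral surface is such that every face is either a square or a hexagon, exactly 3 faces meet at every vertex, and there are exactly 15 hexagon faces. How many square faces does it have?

6

Let x be the number of squares; then F = 15 + x.
Edge–face incidences: 2E = 6·15 + 4·x = 90 + 4x.
Every vertex has degree 3, so 3V = 2E.
Euler: V − E + F = 2 ⇒ (2E)/3 − E + (15 + x) = 2.
Multiply by 6: 2·(2E) − 3·(2E) + 6·(15 + x) = 12, i.e. 90 + 6x − (90 + 4x) = 12.
Collecting terms: 2x = 12, so x = 6.
Then 2E = 90 + 4·6 = 114, so E = 57, V = 2E/3 = 38, F = 15 + 6 = 21.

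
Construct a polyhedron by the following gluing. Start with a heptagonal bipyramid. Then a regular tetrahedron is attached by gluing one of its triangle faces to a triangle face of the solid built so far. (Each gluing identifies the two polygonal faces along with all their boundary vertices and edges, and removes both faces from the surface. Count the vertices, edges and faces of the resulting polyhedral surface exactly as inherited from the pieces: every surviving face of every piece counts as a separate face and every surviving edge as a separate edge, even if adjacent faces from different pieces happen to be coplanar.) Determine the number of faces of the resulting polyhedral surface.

A heptagonal bipyramid: V=9, E=21, F=14.
Attach a regular tetrahedron (V=4, E=6, F=4) along a 3-gon: merge 3 vertices and 3 edges, delete both glued faces → V=10, E=24, F=16.
Check: V − E + F = 10 − 24 + 16 = 2.

16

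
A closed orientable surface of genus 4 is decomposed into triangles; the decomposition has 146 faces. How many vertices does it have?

χ = 2 − 2·4 = -6, and every face is a triangle so 3F = 2E.
E = 3·146/2 = 219. Then V = -6 + E − F = -6 + 219 − 146 = 67.

67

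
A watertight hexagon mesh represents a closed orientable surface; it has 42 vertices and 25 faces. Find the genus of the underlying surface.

5

Every face is a hexagon, so 2E = 6·25 = 150, giving E = 75.
χ = V − E + F = 42 − 75 + 25 = -8.
For a closed orientable surface χ = 2 − 2g, so g = (2 − (-8))/2 = 5.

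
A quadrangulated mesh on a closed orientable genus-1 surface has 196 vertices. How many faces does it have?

196

χ = 2 − 2·1 = 0, and every face is a square so 4F = 2E.
V − E + F = 0 with E = 4F/2 gives 196 − (4/2 − 1)·F = 0, so F = 196 and E = 392.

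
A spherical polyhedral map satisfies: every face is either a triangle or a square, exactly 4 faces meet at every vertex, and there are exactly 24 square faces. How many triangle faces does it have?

Let x be the number of triangles; then F = 24 + x.
Edge–face incidences: 2E = 4·24 + 3·x = 96 + 3x.
Every vertex has degree 4, so 4V = 2E.
Euler: V − E + F = 2 ⇒ (2E)/4 − E + (24 + x) = 2.
Multiply by 8: 2·(2E) − 4·(2E) + 8·(24 + x) = 16, i.e. 192 + 8x − 2·(96 + 3x) = 16.
Collecting terms: 2x = 16, so x = 8.
Then 2E = 96 + 3·8 = 120, so E = 60, V = 2E/4 = 30, F = 24 + 8 = 32.

8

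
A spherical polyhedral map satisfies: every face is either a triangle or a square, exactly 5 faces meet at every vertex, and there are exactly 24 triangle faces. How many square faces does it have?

Let x be the number of squares; then F = 24 + x.
Edge–face incidences: 2E = 3·24 + 4·x = 72 + 4x.
Every vertex has degree 5, so 5V = 2E.
Euler: V − E + F = 2 ⇒ (2E)/5 − E + (24 + x) = 2.
Multiply by 10: 2·(2E) − 5·(2E) + 10·(24 + x) = 20, i.e. 240 + 10x − 3·(72 + 4x) = 20.
Collecting terms: −2x + 24 = 20, so −2x = −4, so x = 2.
Then 2E = 72 + 4·2 = 80, so E = 40, V = 2E/5 = 16, F = 24 + 2 = 26.

2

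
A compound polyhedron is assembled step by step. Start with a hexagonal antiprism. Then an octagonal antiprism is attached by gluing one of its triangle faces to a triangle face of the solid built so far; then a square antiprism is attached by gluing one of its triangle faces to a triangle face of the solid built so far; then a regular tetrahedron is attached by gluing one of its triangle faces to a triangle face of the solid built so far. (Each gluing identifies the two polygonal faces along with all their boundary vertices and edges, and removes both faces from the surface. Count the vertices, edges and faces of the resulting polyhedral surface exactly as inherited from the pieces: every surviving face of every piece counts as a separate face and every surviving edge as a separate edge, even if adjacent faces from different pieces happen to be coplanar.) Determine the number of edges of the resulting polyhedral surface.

A hexagonal antiprism: V=12, E=24, F=14.
Attach an octagonal antiprism (V=16, E=32, F=18) along a 3-gon: merge 3 vertices and 3 edges, delete both glued faces → V=25, E=53, F=30.
Attach a square antiprism (V=8, E=16, F=10) along a 3-gon: merge 3 vertices and 3 edges, delete both glued faces → V=30, E=66, F=38.
Attach a regular tetrahedron (V=4, E=6, F=4) along a 3-gon: merge 3 vertices and 3 edges, delete both glued faces → V=31, E=69, F=40.
Check: V − E + F = 31 − 69 + 40 = 2.

69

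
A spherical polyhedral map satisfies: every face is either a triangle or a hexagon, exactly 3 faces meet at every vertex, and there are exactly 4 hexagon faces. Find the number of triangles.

4

Let x be the number of triangles; then F = 4 + x.
Edge–face incidences: 2E = 6·4 + 3·x = 24 + 3x.
Every vertex has degree 3, so 3V = 2E.
Euler: V − E + F = 2 ⇒ (2E)/3 − E + (4 + x) = 2.
Multiply by 6: 2·(2E) − 3·(2E) + 6·(4 + x) = 12, i.e. 24 + 6x − (24 + 3x) = 12.
Collecting terms: 3x = 12, so x = 4.
Then 2E = 24 + 3·4 = 36, so E = 18, V = 2E/3 = 12, F = 4 + 4 = 8.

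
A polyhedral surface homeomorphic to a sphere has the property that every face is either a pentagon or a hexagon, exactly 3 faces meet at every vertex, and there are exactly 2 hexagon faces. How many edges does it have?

Let x be the number of pentagons; then F = 2 + x.
Edge–face incidences: 2E = 6·2 + 5·x = 12 + 5x.
Every vertex has degree 3, so 3V = 2E.
Euler: V − E + F = 2 ⇒ (2E)/3 − E + (2 + x) = 2.
Multiply by 6: 2·(2E) − 3·(2E) + 6·(2 + x) = 12, i.e. 12 + 6x − (12 + 5x) = 12.
Collecting terms: x = 12.
Then 2E = 12 + 5·12 = 72, so E = 36, V = 2E/3 = 24, F = 2 + 12 = 14.

36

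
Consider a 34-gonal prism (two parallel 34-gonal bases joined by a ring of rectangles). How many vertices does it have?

A prism on an n-gon has two n-gon bases and n rectangular sides: V = 2·34 = 68, E = 3·34 = 102, F = 34 + 2 = 36.

68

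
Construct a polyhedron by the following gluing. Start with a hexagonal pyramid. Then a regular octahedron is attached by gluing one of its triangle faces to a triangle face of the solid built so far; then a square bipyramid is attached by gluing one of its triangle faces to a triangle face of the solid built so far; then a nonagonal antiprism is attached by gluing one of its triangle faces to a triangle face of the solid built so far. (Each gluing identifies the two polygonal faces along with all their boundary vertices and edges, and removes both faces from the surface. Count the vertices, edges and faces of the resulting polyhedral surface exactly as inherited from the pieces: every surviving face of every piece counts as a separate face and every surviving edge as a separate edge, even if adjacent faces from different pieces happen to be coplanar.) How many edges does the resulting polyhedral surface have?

63

A hexagonal pyramid: V=7, E=12, F=7.
Attach a regular octahedron (V=6, E=12, F=8) along a 3-gon: merge 3 vertices and 3 edges, delete both glued faces → V=10, E=21, F=13.
Attach a square bipyramid (V=6, E=12, F=8) along a 3-gon: merge 3 vertices and 3 edges, delete both glued faces → V=13, E=30, F=19.
Attach a nonagonal antiprism (V=18, E=36, F=20) along a 3-gon: merge 3 vertices and 3 edges, delete both glued faces → V=28, E=63, F=37.
Check: V − E + F = 28 − 63 + 37 = 2.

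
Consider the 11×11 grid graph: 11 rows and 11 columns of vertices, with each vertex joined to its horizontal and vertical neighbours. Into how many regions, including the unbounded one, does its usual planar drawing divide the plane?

The grid has V = 11·11 = 121 vertices and E = 11·10 + 11·10 = 220 edges.
F = 2 − V + E = 2 − 121 + 220 = 101.

101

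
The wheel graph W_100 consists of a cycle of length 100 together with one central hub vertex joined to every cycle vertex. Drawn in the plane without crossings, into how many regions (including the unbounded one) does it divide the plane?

101

W_100 has V = 100 + 1 = 101 vertices and E = 2·100 = 200 edges.
By Euler's formula F = 2 − V + E = 2 − 101 + 200 = 101.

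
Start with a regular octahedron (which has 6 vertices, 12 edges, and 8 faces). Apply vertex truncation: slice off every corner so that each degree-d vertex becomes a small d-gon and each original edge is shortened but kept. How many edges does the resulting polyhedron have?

36

Truncation replaces each original edge-end by a new vertex, so V′ = 2E = 24.
Each original edge survives, and each old vertex of degree d contributes d new edges; summing degrees gives Σd = 2E, so E′ = E + 2E = 3E = 36.
Each original face survives and each original vertex becomes one new face: F′ = F + V = 14.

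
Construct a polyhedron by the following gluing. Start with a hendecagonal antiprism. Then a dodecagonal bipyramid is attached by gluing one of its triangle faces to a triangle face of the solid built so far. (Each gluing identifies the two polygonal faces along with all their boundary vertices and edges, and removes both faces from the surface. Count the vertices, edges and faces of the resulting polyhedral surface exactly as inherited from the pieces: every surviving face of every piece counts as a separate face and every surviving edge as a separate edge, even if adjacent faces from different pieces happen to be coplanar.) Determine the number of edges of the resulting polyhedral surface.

77

A hendecagonal antiprism: V=22, E=44, F=24.
Attach a dodecagonal bipyramid (V=14, E=36, F=24) along a 3-gon: merge 3 vertices and 3 edges, delete both glued faces → V=33, E=77, F=46.
Check: V − E + F = 33 − 77 + 46 = 2.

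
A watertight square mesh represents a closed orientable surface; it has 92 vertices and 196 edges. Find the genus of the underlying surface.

4

Every face is a square and each edge borders two faces, so 4F = 2·196, giving F = 98.
χ = V − E + F = 92 − 196 + 98 = -6.
For a closed orientable surface χ = 2 − 2g, so g = (2 − (-6))/2 = 4.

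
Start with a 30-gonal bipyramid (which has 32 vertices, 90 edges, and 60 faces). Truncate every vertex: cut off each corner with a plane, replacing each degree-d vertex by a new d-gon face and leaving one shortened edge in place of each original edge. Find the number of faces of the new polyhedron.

Truncation replaces each original edge-end by a new vertex, so V′ = 2E = 180.
Each original edge survives, and each old vertex of degree d contributes d new edges; summing degrees gives Σd = 2E, so E′ = E + 2E = 3E = 270.
Each original face survives and each original vertex becomes one new face: F′ = F + V = 92.

92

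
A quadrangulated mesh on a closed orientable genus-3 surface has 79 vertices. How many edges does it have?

166

χ = 2 − 2·3 = -4, and every face is a square so 4F = 2E.
V − E + F = -4 with E = 4F/2 gives 79 − (4/2 − 1)·F = -4, so F = 83 and E = 166.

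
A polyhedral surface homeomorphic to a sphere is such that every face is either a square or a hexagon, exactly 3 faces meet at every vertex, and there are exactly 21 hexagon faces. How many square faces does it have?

Let x be the number of squares; then F = 21 + x.
Edge–face incidences: 2E = 6·21 + 4·x = 126 + 4x.
Every vertex has degree 3, so 3V = 2E.
Euler: V − E + F = 2 ⇒ (2E)/3 − E + (21 + x) = 2.
Multiply by 6: 2·(2E) − 3·(2E) + 6·(21 + x) = 12, i.e. 126 + 6x − (126 + 4x) = 12.
Collecting terms: 2x = 12, so x = 6.
Then 2E = 126 + 4·6 = 150, so E = 75, V = 2E/3 = 50, F = 21 + 6 = 27.

6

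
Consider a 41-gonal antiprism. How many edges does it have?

164

An antiprism on an n-gon has two n-gon caps and 2n triangles: V = 2·41 = 82, E = 4·41 = 164, F = 2·41 + 2 = 84.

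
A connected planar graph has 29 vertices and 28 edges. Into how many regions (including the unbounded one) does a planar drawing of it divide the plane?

1

Euler's formula for a connected plane graph: V − E + F = 2, so F = 2 − 29 + 28 = 1.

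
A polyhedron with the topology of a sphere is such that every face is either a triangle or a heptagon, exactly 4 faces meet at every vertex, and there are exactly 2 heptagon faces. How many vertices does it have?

14

Let x be the number of triangles; then F = 2 + x.
Edge–face incidences: 2E = 7·2 + 3·x = 14 + 3x.
Every vertex has degree 4, so 4V = 2E.
Euler: V − E + F = 2 ⇒ (2E)/4 − E + (2 + x) = 2.
Multiply by 8: 2·(2E) − 4·(2E) + 8·(2 + x) = 16, i.e. 16 + 8x − 2·(14 + 3x) = 16.
Collecting terms: 2x − 12 = 16, so 2x = 28, so x = 14.
Then 2E = 14 + 3·14 = 56, so E = 28, V = 2E/4 = 14, F = 2 + 14 = 16.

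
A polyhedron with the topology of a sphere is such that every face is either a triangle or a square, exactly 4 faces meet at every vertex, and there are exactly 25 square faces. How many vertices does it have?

31

Let x be the number of triangles; then F = 25 + x.
Edge–face incidences: 2E = 4·25 + 3·x = 100 + 3x.
Every vertex has degree 4, so 4V = 2E.
Euler: V − E + F = 2 ⇒ (2E)/4 − E + (25 + x) = 2.
Multiply by 8: 2·(2E) − 4·(2E) + 8·(25 + x) = 16, i.e. 200 + 8x − 2·(100 + 3x) = 16.
Collecting terms: 2x = 16, so x = 8.
Then 2E = 100 + 3·8 = 124, so E = 62, V = 2E/4 = 31, F = 25 + 8 = 33.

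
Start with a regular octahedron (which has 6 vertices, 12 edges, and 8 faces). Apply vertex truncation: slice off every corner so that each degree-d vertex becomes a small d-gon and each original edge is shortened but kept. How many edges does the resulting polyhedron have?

Truncation replaces each original edge-end by a new vertex, so V′ = 2E = 24.
Each original edge survives, and each old vertex of degree d contributes d new edges; summing degrees gives Σd = 2E, so E′ = E + 2E = 3E = 36.
Each original face survives and each original vertex becomes one new face: F′ = F + V = 14.

36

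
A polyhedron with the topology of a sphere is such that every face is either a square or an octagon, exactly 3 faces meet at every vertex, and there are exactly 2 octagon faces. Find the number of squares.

Let x be the number of squares; then F = 2 + x.
Edge–face incidences: 2E = 8·2 + 4·x = 16 + 4x.
Every vertex has degree 3, so 3V = 2E.
Euler: V − E + F = 2 ⇒ (2E)/3 − E + (2 + x) = 2.
Multiply by 6: 2·(2E) − 3·(2E) + 6·(2 + x) = 12, i.e. 12 + 6x − (16 + 4x) = 12.
Collecting terms: 2x − 4 = 12, so 2x = 16, so x = 8.
Then 2E = 16 + 4·8 = 48, so E = 24, V = 2E/3 = 16, F = 2 + 8 = 10.

8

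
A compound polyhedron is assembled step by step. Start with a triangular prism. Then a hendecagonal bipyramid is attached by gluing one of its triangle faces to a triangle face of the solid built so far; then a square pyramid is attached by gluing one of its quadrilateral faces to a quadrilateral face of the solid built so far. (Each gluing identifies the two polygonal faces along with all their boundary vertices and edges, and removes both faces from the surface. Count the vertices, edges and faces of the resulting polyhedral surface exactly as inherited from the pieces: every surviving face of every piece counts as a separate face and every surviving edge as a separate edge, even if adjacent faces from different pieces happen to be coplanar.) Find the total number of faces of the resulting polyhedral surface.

A triangular prism: V=6, E=9, F=5.
Attach a hendecagonal bipyramid (V=13, E=33, F=22) along a 3-gon: merge 3 vertices and 3 edges, delete both glued faces → V=16, E=39, F=25.
Attach a square pyramid (V=5, E=8, F=5) along a 4-gon: merge 4 vertices and 4 edges, delete both glued faces → V=17, E=43, F=28.
Check: V − E + F = 17 − 43 + 28 = 2.

28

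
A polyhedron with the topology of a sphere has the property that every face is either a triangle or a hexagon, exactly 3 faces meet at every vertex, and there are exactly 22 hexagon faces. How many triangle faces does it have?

4

Let x be the number of triangles; then F = 22 + x.
Edge–face incidences: 2E = 6·22 + 3·x = 132 + 3x.
Every vertex has degree 3, so 3V = 2E.
Euler: V − E + F = 2 ⇒ (2E)/3 − E + (22 + x) = 2.
Multiply by 6: 2·(2E) − 3·(2E) + 6·(22 + x) = 12, i.e. 132 + 6x − (132 + 3x) = 12.
Collecting terms: 3x = 12, so x = 4.
Then 2E = 132 + 3·4 = 144, so E = 72, V = 2E/3 = 48, F = 22 + 4 = 26.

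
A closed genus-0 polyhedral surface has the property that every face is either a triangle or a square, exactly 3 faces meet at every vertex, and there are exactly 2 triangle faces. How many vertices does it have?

6

Let x be the number of squares; then F = 2 + x.
Edge–face incidences: 2E = 3·2 + 4·x = 6 + 4x.
Every vertex has degree 3, so 3V = 2E.
Euler: V − E + F = 2 ⇒ (2E)/3 − E + (2 + x) = 2.
Multiply by 6: 2·(2E) − 3·(2E) + 6·(2 + x) = 12, i.e. 12 + 6x − (6 + 4x) = 12.
Collecting terms: 2x + 6 = 12, so 2x = 6, so x = 3.
Then 2E = 6 + 4·3 = 18, so E = 9, V = 2E/3 = 6, F = 2 + 3 = 5.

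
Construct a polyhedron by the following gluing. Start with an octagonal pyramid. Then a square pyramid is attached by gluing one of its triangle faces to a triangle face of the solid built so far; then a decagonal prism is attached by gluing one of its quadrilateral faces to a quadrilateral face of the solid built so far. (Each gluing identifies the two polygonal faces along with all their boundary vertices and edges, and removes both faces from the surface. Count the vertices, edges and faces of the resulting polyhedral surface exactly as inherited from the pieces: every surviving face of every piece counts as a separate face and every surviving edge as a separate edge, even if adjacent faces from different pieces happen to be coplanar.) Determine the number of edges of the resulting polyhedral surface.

An octagonal pyramid: V=9, E=16, F=9.
Attach a square pyramid (V=5, E=8, F=5) along a 3-gon: merge 3 vertices and 3 edges, delete both glued faces → V=11, E=21, F=12.
Attach a decagonal prism (V=20, E=30, F=12) along a 4-gon: merge 4 vertices and 4 edges, delete both glued faces → V=27, E=47, F=22.
Check: V − E + F = 27 − 47 + 22 = 2.

47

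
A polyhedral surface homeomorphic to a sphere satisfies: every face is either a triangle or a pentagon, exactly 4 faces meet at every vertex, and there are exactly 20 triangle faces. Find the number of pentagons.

Let x be the number of pentagons; then F = 20 + x.
Edge–face incidences: 2E = 3·20 + 5·x = 60 + 5x.
Every vertex has degree 4, so 4V = 2E.
Euler: V − E + F = 2 ⇒ (2E)/4 − E + (20 + x) = 2.
Multiply by 8: 2·(2E) − 4·(2E) + 8·(20 + x) = 16, i.e. 160 + 8x − 2·(60 + 5x) = 16.
Collecting terms: −2x + 40 = 16, so −2x = −24, so x = 12.
Then 2E = 60 + 5·12 = 120, so E = 60, V = 2E/4 = 30, F = 20 + 12 = 32.

12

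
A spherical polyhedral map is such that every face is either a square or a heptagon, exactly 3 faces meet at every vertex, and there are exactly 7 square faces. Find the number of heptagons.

Let x be the number of heptagons; then F = 7 + x.
Edge–face incidences: 2E = 4·7 + 7·x = 28 + 7x.
Every vertex has degree 3, so 3V = 2E.
Euler: V − E + F = 2 ⇒ (2E)/3 − E + (7 + x) = 2.
Multiply by 6: 2·(2E) − 3·(2E) + 6·(7 + x) = 12, i.e. 42 + 6x − (28 + 7x) = 12.
Collecting terms: −x + 14 = 12, so −x = −2, so x = 2.
Then 2E = 28 + 7·2 = 42, so E = 21, V = 2E/3 = 14, F = 7 + 2 = 9.

2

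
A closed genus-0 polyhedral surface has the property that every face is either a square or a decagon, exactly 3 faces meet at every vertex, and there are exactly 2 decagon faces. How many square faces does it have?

Let x be the number of squares; then F = 2 + x.
Edge–face incidences: 2E = 10·2 + 4·x = 20 + 4x.
Every vertex has degree 3, so 3V = 2E.
Euler: V − E + F = 2 ⇒ (2E)/3 − E + (2 + x) = 2.
Multiply by 6: 2·(2E) − 3·(2E) + 6·(2 + x) = 12, i.e. 12 + 6x − (20 + 4x) = 12.
Collecting terms: 2x − 8 = 12, so 2x = 20, so x = 10.
Then 2E = 20 + 4·10 = 60, so E = 30, V = 2E/3 = 20, F = 2 + 10 = 12.

10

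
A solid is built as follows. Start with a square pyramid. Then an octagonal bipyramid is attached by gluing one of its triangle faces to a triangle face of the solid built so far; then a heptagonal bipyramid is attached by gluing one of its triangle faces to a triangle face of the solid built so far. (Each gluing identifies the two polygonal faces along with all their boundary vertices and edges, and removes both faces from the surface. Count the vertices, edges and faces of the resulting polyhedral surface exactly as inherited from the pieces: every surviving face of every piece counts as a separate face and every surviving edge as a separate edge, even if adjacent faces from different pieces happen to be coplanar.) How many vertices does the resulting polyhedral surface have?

18

A square pyramid: V=5, E=8, F=5.
Attach an octagonal bipyramid (V=10, E=24, F=16) along a 3-gon: merge 3 vertices and 3 edges, delete both glued faces → V=12, E=29, F=19.
Attach a heptagonal bipyramid (V=9, E=21, F=14) along a 3-gon: merge 3 vertices and 3 edges, delete both glued faces → V=18, E=47, F=31.
Check: V − E + F = 18 − 47 + 31 = 2.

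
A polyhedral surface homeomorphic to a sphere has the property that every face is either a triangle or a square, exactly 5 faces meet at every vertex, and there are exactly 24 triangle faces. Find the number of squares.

2

Let x be the number of squares; then F = 24 + x.
Edge–face incidences: 2E = 3·24 + 4·x = 72 + 4x.
Every vertex has degree 5, so 5V = 2E.
Euler: V − E + F = 2 ⇒ (2E)/5 − E + (24 + x) = 2.
Multiply by 10: 2·(2E) − 5·(2E) + 10·(24 + x) = 20, i.e. 240 + 10x − 3·(72 + 4x) = 20.
Collecting terms: −2x + 24 = 20, so −2x = −4, so x = 2.
Then 2E = 72 + 4·2 = 80, so E = 40, V = 2E/5 = 16, F = 24 + 2 = 26.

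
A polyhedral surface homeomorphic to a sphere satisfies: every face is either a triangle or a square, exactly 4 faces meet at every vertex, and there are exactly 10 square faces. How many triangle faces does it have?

Let x be the number of triangles; then F = 10 + x.
Edge–face incidences: 2E = 4·10 + 3·x = 40 + 3x.
Every vertex has degree 4, so 4V = 2E.
Euler: V − E + F = 2 ⇒ (2E)/4 − E + (10 + x) = 2.
Multiply by 8: 2·(2E) − 4·(2E) + 8·(10 + x) = 16, i.e. 80 + 8x − 2·(40 + 3x) = 16.
Collecting terms: 2x = 16, so x = 8.
Then 2E = 40 + 3·8 = 64, so E = 32, V = 2E/4 = 16, F = 10 + 8 = 18.

8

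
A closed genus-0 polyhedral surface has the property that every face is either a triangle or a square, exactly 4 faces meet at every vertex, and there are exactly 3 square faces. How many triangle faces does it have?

Let x be the number of triangles; then F = 3 + x.
Edge–face incidences: 2E = 4·3 + 3·x = 12 + 3x.
Every vertex has degree 4, so 4V = 2E.
Euler: V − E + F = 2 ⇒ (2E)/4 − E + (3 + x) = 2.
Multiply by 8: 2·(2E) − 4·(2E) + 8·(3 + x) = 16, i.e. 24 + 8x − 2·(12 + 3x) = 16.
Collecting terms: 2x = 16, so x = 8.
Then 2E = 12 + 3·8 = 36, so E = 18, V = 2E/4 = 9, F = 3 + 8 = 11.

8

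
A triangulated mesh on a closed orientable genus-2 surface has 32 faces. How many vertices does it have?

χ = 2 − 2·2 = -2, and every face is a triangle so 3F = 2E.
E = 3·32/2 = 48. Then V = -2 + E − F = -2 + 48 − 32 = 14.

14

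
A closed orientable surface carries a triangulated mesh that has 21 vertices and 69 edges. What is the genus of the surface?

2

Every face is a triangle and each edge borders two faces, so 3F = 2·69, giving F = 46.
χ = V − E + F = 21 − 69 + 46 = -2.
For a closed orientable surface χ = 2 − 2g, so g = (2 − (-2))/2 = 2.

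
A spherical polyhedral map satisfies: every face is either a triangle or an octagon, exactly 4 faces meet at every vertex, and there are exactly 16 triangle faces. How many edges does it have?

Let x be the number of octagons; then F = 16 + x.
Edge–face incidences: 2E = 3·16 + 8·x = 48 + 8x.
Every vertex has degree 4, so 4V = 2E.
Euler: V − E + F = 2 ⇒ (2E)/4 − E + (16 + x) = 2.
Multiply by 8: 2·(2E) − 4·(2E) + 8·(16 + x) = 16, i.e. 128 + 8x − 2·(48 + 8x) = 16.
Collecting terms: −8x + 32 = 16, so −8x = −16, so x = 2.
Then 2E = 48 + 8·2 = 64, so E = 32, V = 2E/4 = 16, F = 16 + 2 = 18.

32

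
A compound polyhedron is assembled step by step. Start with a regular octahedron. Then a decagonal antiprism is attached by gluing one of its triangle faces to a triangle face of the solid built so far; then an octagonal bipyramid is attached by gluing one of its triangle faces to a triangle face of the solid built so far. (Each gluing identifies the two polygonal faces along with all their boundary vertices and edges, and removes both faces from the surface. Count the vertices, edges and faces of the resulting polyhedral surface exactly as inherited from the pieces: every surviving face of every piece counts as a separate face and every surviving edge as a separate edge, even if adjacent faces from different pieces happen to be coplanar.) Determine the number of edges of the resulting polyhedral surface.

A regular octahedron: V=6, E=12, F=8.
Attach a decagonal antiprism (V=20, E=40, F=22) along a 3-gon: merge 3 vertices and 3 edges, delete both glued faces → V=23, E=49, F=28.
Attach an octagonal bipyramid (V=10, E=24, F=16) along a 3-gon: merge 3 vertices and 3 edges, delete both glued faces → V=30, E=70, F=42.
Check: V − E + F = 30 − 70 + 42 = 2.

70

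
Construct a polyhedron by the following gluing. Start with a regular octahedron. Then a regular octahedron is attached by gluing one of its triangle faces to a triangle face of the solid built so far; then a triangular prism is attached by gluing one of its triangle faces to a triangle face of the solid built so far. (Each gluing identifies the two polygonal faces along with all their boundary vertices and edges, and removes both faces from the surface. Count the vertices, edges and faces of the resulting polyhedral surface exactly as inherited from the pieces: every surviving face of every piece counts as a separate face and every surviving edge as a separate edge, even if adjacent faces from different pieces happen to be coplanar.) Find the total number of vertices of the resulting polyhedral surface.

12

A regular octahedron: V=6, E=12, F=8.
Attach a regular octahedron (V=6, E=12, F=8) along a 3-gon: merge 3 vertices and 3 edges, delete both glued faces → V=9, E=21, F=14.
Attach a triangular prism (V=6, E=9, F=5) along a 3-gon: merge 3 vertices and 3 edges, delete both glued faces → V=12, E=27, F=17.
Check: V − E + F = 12 − 27 + 17 = 2.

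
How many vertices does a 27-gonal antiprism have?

54

An antiprism on an n-gon has two n-gon caps and 2n triangles: V = 2·27 = 54, E = 4·27 = 108, F = 2·27 + 2 = 56.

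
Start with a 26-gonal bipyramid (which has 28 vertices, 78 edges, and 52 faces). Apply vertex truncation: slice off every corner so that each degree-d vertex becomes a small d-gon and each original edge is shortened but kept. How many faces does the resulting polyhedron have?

80

Truncation replaces each original edge-end by a new vertex, so V′ = 2E = 156.
Each original edge survives, and each old vertex of degree d contributes d new edges; summing degrees gives Σd = 2E, so E′ = E + 2E = 3E = 234.
Each original face survives and each original vertex becomes one new face: F′ = F + V = 80.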